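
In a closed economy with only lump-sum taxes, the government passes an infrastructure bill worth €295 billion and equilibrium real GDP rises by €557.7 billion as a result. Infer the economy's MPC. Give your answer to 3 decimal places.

0.471

Implied spending multiplier k = ΔY/ΔG = 557.7/295 ≈ 1.8905.
Since k = 1/(1 − MPC), MPC = 1 − 1/k = 1 − ΔG/ΔY = 1 − 295/557.7 ≈ 0.471.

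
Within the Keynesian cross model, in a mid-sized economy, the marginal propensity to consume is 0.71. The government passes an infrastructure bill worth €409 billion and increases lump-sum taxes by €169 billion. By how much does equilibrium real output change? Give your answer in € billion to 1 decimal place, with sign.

+€996.6 billion

Expenditure multiplier = 1/(1 − MPC) = 1/(1 − 0.71) = 1/0.29 ≈ 3.448.
ΔG contributes k·ΔG = (+€409 billion) / 0.29 ≈ +€1,410.3 billion.
ΔT of +€169 billion changes first-round spending by −c·ΔT = −€119.99 billion, contributing k·(−c·ΔT) = (−€119.99 billion) / 0.29 ≈ −€413.8 billion.
Net ΔY = k(ΔG − c·ΔT) = (+€289.01 billion) / 0.29 ≈ +€996.6 billion.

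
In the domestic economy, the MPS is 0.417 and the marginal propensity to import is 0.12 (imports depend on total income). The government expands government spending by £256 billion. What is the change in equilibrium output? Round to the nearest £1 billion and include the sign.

+£477 billion

MPC = 1 − MPS = 1 − 0.417 = 0.583.
Spending multiplier = 1/(1 − c + m) = 1/(1 − 0.583 + 0.12) = 1/0.537 ≈ 1.862.
ΔY = k × ΔG = (+£256 billion) / 0.537 ≈ +£477 billion.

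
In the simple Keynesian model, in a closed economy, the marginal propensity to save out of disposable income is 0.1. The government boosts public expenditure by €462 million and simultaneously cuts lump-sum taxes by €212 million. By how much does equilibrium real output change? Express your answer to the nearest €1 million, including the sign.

MPC = 1 − MPS = 1 − 0.1 = 0.9.
Expenditure multiplier = 1/(1 − MPC) = 1/(1 − 0.9) = 1/0.1 = 10.
ΔG contributes k·ΔG = (+€462 million) / 0.1 = +€4,620 million.
ΔT of −€212 million changes first-round spending by −c·ΔT = +€190.8 million, contributing k·(−c·ΔT) = (+€190.8 million) / 0.1 = +€1,908 million.
Net ΔY = k(ΔG − c·ΔT) = (+€652.8 million) / 0.1 = +€6,528 million.

+€6,528 million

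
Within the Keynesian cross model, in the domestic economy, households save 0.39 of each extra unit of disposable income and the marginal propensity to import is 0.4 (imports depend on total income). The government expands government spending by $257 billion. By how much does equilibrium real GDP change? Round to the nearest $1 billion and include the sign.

MPC = 1 − MPS = 1 − 0.39 = 0.61.
Expenditure multiplier = 1/(1 − c + m) = 1/(1 − 0.61 + 0.4) = 1/0.79 ≈ 1.266.
ΔY = k × ΔG = (+$257 billion) / 0.79 ≈ +$325 billion.

+$325 billion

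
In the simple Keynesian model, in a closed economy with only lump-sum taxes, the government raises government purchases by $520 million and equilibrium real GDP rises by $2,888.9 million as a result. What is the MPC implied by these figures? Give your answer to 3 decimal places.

0.820

Implied spending multiplier k = ΔY/ΔG = 2,888.9/520 ≈ 5.5556.
Since k = 1/(1 − MPC), MPC = 1 − 1/k = 1 − ΔG/ΔY = 1 − 520/2,888.9 ≈ 0.820.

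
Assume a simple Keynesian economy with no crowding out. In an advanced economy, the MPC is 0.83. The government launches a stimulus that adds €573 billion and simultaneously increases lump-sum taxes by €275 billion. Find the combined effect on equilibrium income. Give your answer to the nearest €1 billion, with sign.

+€2,028 billion

Expenditure multiplier = 1/(1 − MPC) = 1/(1 − 0.83) = 1/0.17 ≈ 5.882.
ΔG contributes k·ΔG = (+€573 billion) / 0.17 ≈ +€3,370.6 billion.
ΔT of +€275 billion changes first-round spending by −c·ΔT = −€228.25 billion, contributing k·(−c·ΔT) = (−€228.25 billion) / 0.17 ≈ −€1,342.6 billion.
Net ΔY = k(ΔG − c·ΔT) = (+€344.75 billion) / 0.17 ≈ +€2,028 billion.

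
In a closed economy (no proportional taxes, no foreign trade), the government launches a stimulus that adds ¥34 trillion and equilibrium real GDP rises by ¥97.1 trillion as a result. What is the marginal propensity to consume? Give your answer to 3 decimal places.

Implied spending multiplier k = ΔY/ΔG = 97.1/34 ≈ 2.8559.
Since k = 1/(1 − MPC), MPC = 1 − 1/k = 1 − ΔG/ΔY = 1 − 34/97.1 ≈ 0.650.

0.650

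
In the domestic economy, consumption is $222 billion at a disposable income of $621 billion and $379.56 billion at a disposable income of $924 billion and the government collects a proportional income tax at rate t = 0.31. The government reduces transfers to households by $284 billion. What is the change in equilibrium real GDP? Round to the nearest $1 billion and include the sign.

−$230 billion

MPC = ΔC/ΔYd = (379.56 − 222)/(924 − 621) = 157.56/303 = 0.52.
The transfer change shifts disposable income by −$284 billion, so first-round consumption changes by c·ΔTR = 0.52 × (−$284 billion) = −$147.68 billion.
Expenditure multiplier = 1/(1 − c(1−t)) = 1/(1 − 0.52×0.69) = 1/0.6412 ≈ 1.56.
The transfer multiplier is c × k ≈ 0.811, so ΔY = k × (c·ΔTR) = (−$147.68 billion) / 0.6412 ≈ −$230 billion.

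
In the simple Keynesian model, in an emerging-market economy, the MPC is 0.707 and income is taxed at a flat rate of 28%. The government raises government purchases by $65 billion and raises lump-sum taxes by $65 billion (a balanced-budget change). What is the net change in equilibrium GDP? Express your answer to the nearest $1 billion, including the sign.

Expenditure multiplier = 1/(1 − c(1−t)) = 1/(1 − 0.707×0.72) = 1/0.49096 ≈ 2.037.
ΔG contributes k·ΔG = (+$65 billion) / 0.49096 ≈ +$132.4 billion.
ΔT of +$65 billion changes first-round spending by −c·ΔT = −$45.955 billion, contributing k·(−c·ΔT) = (−$45.955 billion) / 0.49096 ≈ −$93.6 billion.
Net ΔY = k(ΔG − c·ΔT) = (+$19.045 billion) / 0.49096 ≈ +$39 billion.

+$39 billion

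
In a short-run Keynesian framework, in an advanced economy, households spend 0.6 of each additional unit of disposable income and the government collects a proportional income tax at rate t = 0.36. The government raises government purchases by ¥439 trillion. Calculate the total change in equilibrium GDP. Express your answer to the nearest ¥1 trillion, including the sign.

Government-spending multiplier = 1/(1 − c(1−t)) = 1/(1 − 0.6×0.64) = 1/0.616 ≈ 1.623.
ΔY = k × ΔG = (+¥439 trillion) / 0.616 ≈ +¥713 trillion.

+¥713 trillion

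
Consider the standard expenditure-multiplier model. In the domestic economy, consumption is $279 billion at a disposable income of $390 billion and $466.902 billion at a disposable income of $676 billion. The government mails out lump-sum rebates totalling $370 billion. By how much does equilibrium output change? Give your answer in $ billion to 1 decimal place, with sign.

MPC = ΔC/ΔYd = (466.902 − 279)/(676 − 390) = 187.902/286 = 0.657.
A lump-sum tax change of −$370 billion shifts disposable income by +$370 billion; first-round consumption changes by −c × ΔT = −0.657 × (−$370 billion) = +$243.09 billion.
Expenditure multiplier = 1/(1 − MPC) = 1/(1 − 0.657) = 1/0.343 ≈ 2.915.
The tax multiplier is −c × k ≈ −1.915, so ΔY = k × (−c·ΔT) = (+$243.09 billion) / 0.343 ≈ +$708.7 billion.

+$708.7 billion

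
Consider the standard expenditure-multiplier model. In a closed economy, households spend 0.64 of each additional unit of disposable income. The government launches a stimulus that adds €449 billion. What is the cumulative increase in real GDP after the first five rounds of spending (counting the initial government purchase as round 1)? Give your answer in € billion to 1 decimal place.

Round 1 adds ΔG = €449 billion; each later round is MPC = 0.64 times the previous.
After 5 rounds: 449 + 287.36 + 183.9104 + 117.702656 + 75.32969984 = ΔG·(1 − c^5)/(1 − c) = 449 × (1 − 0.1073741824)/0.36 ≈ €1,113.3 billion.

€1,113.3 billion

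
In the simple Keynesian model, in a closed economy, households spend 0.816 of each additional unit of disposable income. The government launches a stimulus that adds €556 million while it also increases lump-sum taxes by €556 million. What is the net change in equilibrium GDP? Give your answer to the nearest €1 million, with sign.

+€556 million

Expenditure multiplier = 1/(1 − MPC) = 1/(1 − 0.816) = 1/0.184 ≈ 5.435.
ΔG contributes k·ΔG = (+€556 million) / 0.184 ≈ +€3,021.7 million.
ΔT of +€556 million changes first-round spending by −c·ΔT = −€453.696 million, contributing k·(−c·ΔT) = (−€453.696 million) / 0.184 ≈ −€2,465.7 million.
With ΔG = ΔT and no other leakages, the balanced-budget multiplier is 1, so ΔY = ΔG = +€556 million.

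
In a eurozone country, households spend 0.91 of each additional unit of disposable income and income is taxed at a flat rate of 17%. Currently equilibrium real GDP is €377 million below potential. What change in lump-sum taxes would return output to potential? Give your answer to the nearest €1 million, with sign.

−€101 million

Spending multiplier = 1/(1 − c(1−t)) = 1/(1 − 0.91×0.83) = 1/0.2447 ≈ 4.087.
Tax multiplier = −c·k = −0.91/0.2447 ≈ −3.719. Need ΔY = +€377 million, so ΔT = ΔY/(−c·k) = −(+€377 million) × 0.2447 / 0.91 ≈ −€101 million.
The government should cut lump-sum taxes by €101 million.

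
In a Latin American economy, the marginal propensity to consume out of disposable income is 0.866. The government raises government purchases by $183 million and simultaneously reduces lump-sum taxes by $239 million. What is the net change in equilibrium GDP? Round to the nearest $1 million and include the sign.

Expenditure multiplier = 1/(1 − MPC) = 1/(1 − 0.866) = 1/0.134 ≈ 7.463.
ΔG contributes k·ΔG = (+$183 million) / 0.134 ≈ +$1,365.7 million.
ΔT of −$239 million changes first-round spending by −c·ΔT = +$206.974 million, contributing k·(−c·ΔT) = (+$206.974 million) / 0.134 ≈ +$1,544.6 million.
Net ΔY = k(ΔG − c·ΔT) = (+$389.974 million) / 0.134 ≈ +$2,910 million.

+$2,910 million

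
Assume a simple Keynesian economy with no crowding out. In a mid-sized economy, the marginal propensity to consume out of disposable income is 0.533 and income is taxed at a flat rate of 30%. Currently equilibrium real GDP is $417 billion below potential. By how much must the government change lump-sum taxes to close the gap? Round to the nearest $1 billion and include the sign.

Spending multiplier = 1/(1 − c(1−t)) = 1/(1 − 0.533×0.7) = 1/0.6269 ≈ 1.595.
Tax multiplier = −c·k = −0.533/0.6269 ≈ −0.85. Need ΔY = +$417 billion, so ΔT = ΔY/(−c·k) = −(+$417 billion) × 0.6269 / 0.533 ≈ −$490 billion.
The government should cut lump-sum taxes by $490 billion.

−$490 billion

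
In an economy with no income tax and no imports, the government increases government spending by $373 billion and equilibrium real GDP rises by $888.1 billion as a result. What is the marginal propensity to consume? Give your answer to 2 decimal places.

Implied spending multiplier k = ΔY/ΔG = 888.1/373 ≈ 2.381.
Since k = 1/(1 − MPC), MPC = 1 − 1/k = 1 − ΔG/ΔY = 1 − 373/888.1 ≈ 0.58.

0.58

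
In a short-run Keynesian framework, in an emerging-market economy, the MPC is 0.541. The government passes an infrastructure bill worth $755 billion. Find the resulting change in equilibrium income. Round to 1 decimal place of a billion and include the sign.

+$1,644.9 billion

Expenditure multiplier = 1/(1 − MPC) = 1/(1 − 0.541) = 1/0.459 ≈ 2.179.
ΔY = k × ΔG = (+$755 billion) / 0.459 ≈ +$1,644.9 billion.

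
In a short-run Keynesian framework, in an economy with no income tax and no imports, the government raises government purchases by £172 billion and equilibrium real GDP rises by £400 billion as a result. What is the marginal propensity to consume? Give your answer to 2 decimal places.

0.57

Implied spending multiplier k = ΔY/ΔG = 400/172 ≈ 2.3256.
Since k = 1/(1 − MPC), MPC = 1 − 1/k = 1 − ΔG/ΔY = 1 − 172/400 = 0.57.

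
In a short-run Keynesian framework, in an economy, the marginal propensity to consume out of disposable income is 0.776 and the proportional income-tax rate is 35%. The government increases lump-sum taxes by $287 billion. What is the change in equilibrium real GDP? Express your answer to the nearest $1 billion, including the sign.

A lump-sum tax change of +$287 billion shifts disposable income by −$287 billion; first-round consumption changes by −c × ΔT = −0.776 × (+$287 billion) = −$222.712 billion.
Expenditure multiplier = 1/(1 − c(1−t)) = 1/(1 − 0.776×0.65) = 1/0.4956 ≈ 2.018.
The tax multiplier is −c × k ≈ −1.566, so ΔY = k × (−c·ΔT) = (−$222.712 billion) / 0.4956 ≈ −$449 billion.

−$449 billion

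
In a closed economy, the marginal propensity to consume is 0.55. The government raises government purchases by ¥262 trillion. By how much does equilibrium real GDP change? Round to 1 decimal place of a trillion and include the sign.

Spending multiplier = 1/(1 − MPC) = 1/(1 − 0.55) = 1/0.45 ≈ 2.222.
ΔY = k × ΔG = (+¥262 trillion) / 0.45 ≈ +¥582.2 trillion.

+¥582.2 trillion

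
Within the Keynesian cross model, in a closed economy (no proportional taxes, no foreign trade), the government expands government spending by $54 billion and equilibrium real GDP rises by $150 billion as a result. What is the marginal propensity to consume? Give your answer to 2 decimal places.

Implied spending multiplier k = ΔY/ΔG = 150/54 ≈ 2.7778.
Since k = 1/(1 − MPC), MPC = 1 − 1/k = 1 − ΔG/ΔY = 1 − 54/150 = 0.64.

0.64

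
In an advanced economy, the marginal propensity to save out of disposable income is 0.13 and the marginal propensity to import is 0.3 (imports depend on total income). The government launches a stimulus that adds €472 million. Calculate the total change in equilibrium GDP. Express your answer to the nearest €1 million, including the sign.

MPC = 1 − MPS = 1 − 0.13 = 0.87.
Expenditure multiplier = 1/(1 − c + m) = 1/(1 − 0.87 + 0.3) = 1/0.43 ≈ 2.326.
ΔY = k × ΔG = (+€472 million) / 0.43 ≈ +€1,098 million.

+€1,098 million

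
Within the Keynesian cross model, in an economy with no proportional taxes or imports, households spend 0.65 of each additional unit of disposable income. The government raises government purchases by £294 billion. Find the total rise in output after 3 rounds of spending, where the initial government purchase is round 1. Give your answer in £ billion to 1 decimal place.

Round 1 adds ΔG = £294 billion; each later round is MPC = 0.65 times the previous.
After 3 rounds: 294 + 191.1 + 124.215 = ΔG·(1 − c^3)/(1 − c) = 294 × (1 − 0.274625)/0.35 ≈ £609.3 billion.

£609.3 billion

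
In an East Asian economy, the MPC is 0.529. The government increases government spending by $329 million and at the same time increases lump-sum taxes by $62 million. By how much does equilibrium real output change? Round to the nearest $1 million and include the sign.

+$629 million

Expenditure multiplier = 1/(1 − MPC) = 1/(1 − 0.529) = 1/0.471 ≈ 2.123.
ΔG contributes k·ΔG = (+$329 million) / 0.471 ≈ +$698.5 million.
ΔT of +$62 million changes first-round spending by −c·ΔT = −$32.798 million, contributing k·(−c·ΔT) = (−$32.798 million) / 0.471 ≈ −$69.6 million.
Net ΔY = k(ΔG − c·ΔT) = (+$296.202 million) / 0.471 ≈ +$629 million.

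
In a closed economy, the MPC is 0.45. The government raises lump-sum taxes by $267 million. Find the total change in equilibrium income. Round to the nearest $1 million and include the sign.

−$218 million

A lump-sum tax change of +$267 million shifts disposable income by −$267 million; first-round consumption changes by −c × ΔT = −0.45 × (+$267 million) = −$120.15 million.
Expenditure multiplier = 1/(1 − MPC) = 1/(1 − 0.45) = 1/0.55 ≈ 1.818.
The tax multiplier is −c × k ≈ −0.818, so ΔY = k × (−c·ΔT) = (−$120.15 million) / 0.55 ≈ −$218 million.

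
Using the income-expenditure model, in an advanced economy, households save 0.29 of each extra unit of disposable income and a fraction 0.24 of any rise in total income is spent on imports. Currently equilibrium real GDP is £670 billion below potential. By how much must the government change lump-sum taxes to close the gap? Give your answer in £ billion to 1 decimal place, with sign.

MPC = 1 − MPS = 1 − 0.29 = 0.71.
Spending multiplier = 1/(1 − c + m) = 1/(1 − 0.71 + 0.24) = 1/0.53 ≈ 1.887.
Tax multiplier = −c·k = −0.71/0.53 ≈ −1.34. Need ΔY = +£670 billion, so ΔT = ΔY/(−c·k) = −(+£670 billion) × 0.53 / 0.71 ≈ −£500.1 billion.
The government should cut lump-sum taxes by £500.1 billion.

−£500.1 billion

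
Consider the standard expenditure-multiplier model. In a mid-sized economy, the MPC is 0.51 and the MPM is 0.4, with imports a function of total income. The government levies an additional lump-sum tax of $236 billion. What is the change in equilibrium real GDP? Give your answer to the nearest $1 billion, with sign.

−$135 billion

A lump-sum tax change of +$236 billion shifts disposable income by −$236 billion; first-round consumption changes by −c × ΔT = −0.51 × (+$236 billion) = −$120.36 billion.
Expenditure multiplier = 1/(1 − c + m) = 1/(1 − 0.51 + 0.4) = 1/0.89 ≈ 1.124.
The tax multiplier is −c × k ≈ −0.573, so ΔY = k × (−c·ΔT) = (−$120.36 billion) / 0.89 ≈ −$135 billion.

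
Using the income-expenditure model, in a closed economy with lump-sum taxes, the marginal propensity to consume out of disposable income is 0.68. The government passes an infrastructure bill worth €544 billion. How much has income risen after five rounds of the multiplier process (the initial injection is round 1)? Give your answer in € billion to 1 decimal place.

€1,452.8 billion

Round 1 adds ΔG = €544 billion; each later round is MPC = 0.68 times the previous.
After 5 rounds: 544 + 369.92 + 251.5456 + 171.051008 + 116.31468544 = ΔG·(1 − c^5)/(1 − c) = 544 × (1 − 0.1453933568)/0.32 ≈ €1,452.8 billion.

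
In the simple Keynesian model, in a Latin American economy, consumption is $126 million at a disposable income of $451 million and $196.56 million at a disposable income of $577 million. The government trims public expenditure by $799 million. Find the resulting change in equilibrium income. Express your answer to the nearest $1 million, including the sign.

−$1,816 million

MPC = ΔC/ΔYd = (196.56 − 126)/(577 − 451) = 70.56/126 = 0.56.
Spending multiplier = 1/(1 − MPC) = 1/(1 − 0.56) = 1/0.44 ≈ 2.273.
ΔY = k × ΔG = (−$799 million) / 0.44 ≈ −$1,816 million.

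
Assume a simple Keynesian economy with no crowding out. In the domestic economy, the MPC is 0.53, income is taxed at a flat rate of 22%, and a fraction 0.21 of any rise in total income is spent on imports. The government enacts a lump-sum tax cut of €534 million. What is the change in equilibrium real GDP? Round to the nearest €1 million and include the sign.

A lump-sum tax change of −€534 million shifts disposable income by +€534 million; first-round consumption changes by −c × ΔT = −0.53 × (−€534 million) = +€283.02 million.
Expenditure multiplier = 1/(1 − c(1−t) + m) = 1/(1 − 0.53×0.78 + 0.21) = 1/0.7966 ≈ 1.255.
The tax multiplier is −c × k ≈ −0.665, so ΔY = k × (−c·ΔT) = (+€283.02 million) / 0.7966 ≈ +€355 million.

+€355 million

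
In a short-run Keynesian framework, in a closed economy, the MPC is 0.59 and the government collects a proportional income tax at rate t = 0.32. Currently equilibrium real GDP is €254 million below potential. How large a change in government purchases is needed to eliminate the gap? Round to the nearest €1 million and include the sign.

+€152 million

Spending multiplier = 1/(1 − c(1−t)) = 1/(1 − 0.59×0.68) = 1/0.5988 ≈ 1.67.
Need ΔY = +€254 million, so ΔG = ΔY/k = (+€254 million) × 0.5988 ≈ +€152 million.
The government should increase government purchases by €152 million.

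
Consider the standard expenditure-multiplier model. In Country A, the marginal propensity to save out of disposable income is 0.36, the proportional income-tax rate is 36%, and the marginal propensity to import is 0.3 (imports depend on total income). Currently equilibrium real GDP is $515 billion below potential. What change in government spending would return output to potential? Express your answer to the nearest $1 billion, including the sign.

+$459 billion

MPC = 1 − MPS = 1 − 0.36 = 0.64.
Spending multiplier = 1/(1 − c(1−t) + m) = 1/(1 − 0.64×0.64 + 0.3) = 1/0.8904 ≈ 1.123.
Need ΔY = +$515 billion, so ΔG = ΔY/k = (+$515 billion) × 0.8904 ≈ +$459 billion.
The government should increase government spending by $459 billion.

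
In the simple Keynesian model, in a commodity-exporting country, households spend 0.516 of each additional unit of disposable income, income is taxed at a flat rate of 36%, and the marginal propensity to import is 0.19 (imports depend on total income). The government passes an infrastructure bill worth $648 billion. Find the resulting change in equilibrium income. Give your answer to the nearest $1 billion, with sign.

Government-spending multiplier = 1/(1 − c(1−t) + m) = 1/(1 − 0.516×0.64 + 0.19) = 1/0.85976 ≈ 1.163.
ΔY = k × ΔG = (+$648 billion) / 0.85976 ≈ +$754 billion.

+$754 billion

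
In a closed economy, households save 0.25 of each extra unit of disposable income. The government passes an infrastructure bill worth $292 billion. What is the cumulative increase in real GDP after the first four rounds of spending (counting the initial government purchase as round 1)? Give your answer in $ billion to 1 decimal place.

MPC = 1 − MPS = 1 − 0.25 = 0.75.
Round 1 adds ΔG = $292 billion; each later round is MPC = 0.75 times the previous.
After 4 rounds: 292 + 219 + 164.25 + 123.1875 = ΔG·(1 − c^4)/(1 − c) = 292 × (1 − 0.31640625)/0.25 ≈ $798.4 billion.

$798.4 billion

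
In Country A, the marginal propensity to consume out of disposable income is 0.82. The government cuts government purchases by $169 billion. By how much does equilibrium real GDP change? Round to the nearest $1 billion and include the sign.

Government-spending multiplier = 1/(1 − MPC) = 1/(1 − 0.82) = 1/0.18 ≈ 5.556.
ΔY = k × ΔG = (−$169 billion) / 0.18 ≈ −$939 billion.

−$939 billion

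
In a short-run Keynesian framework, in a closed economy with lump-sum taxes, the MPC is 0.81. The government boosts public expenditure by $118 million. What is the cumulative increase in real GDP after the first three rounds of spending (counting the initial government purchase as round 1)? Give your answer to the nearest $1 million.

Round 1 adds ΔG = $118 million; each later round is MPC = 0.81 times the previous.
After 3 rounds: 118 + 95.58 + 77.4198 = ΔG·(1 − c^3)/(1 − c) = 118 × (1 − 0.531441)/0.19 ≈ $291 million.

$291 million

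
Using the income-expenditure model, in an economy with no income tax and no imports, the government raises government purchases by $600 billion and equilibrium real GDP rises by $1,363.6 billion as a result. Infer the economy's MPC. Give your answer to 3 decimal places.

Implied spending multiplier k = ΔY/ΔG = 1,363.6/600 ≈ 2.2727.
Since k = 1/(1 − MPC), MPC = 1 − 1/k = 1 − ΔG/ΔY = 1 − 600/1,363.6 ≈ 0.560.

0.560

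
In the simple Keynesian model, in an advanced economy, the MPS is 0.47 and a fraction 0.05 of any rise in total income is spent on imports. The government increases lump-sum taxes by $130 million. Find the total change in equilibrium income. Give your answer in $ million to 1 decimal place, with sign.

MPC = 1 − MPS = 1 − 0.47 = 0.53.
A lump-sum tax change of +$130 million shifts disposable income by −$130 million; first-round consumption changes by −c × ΔT = −0.53 × (+$130 million) = −$68.9 million.
Expenditure multiplier = 1/(1 − c + m) = 1/(1 − 0.53 + 0.05) = 1/0.52 ≈ 1.923.
The tax multiplier is −c × k ≈ −1.019, so ΔY = k × (−c·ΔT) = (−$68.9 million) / 0.52 = −$132.5 million.

−$132.5 million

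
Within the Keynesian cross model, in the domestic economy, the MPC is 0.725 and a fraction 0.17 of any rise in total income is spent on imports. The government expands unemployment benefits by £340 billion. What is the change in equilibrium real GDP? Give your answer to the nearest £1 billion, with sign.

+£554 billion

The transfer change shifts disposable income by +£340 billion, so first-round consumption changes by c·ΔTR = 0.725 × (+£340 billion) = +£246.5 billion.
Expenditure multiplier = 1/(1 − c + m) = 1/(1 − 0.725 + 0.17) = 1/0.445 ≈ 2.247.
The transfer multiplier is c × k ≈ 1.629, so ΔY = k × (c·ΔTR) = (+£246.5 billion) / 0.445 ≈ +£554 billion.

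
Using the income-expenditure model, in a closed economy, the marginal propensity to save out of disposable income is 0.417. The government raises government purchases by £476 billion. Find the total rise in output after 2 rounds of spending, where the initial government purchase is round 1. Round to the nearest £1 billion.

MPC = 1 − MPS = 1 − 0.417 = 0.583.
Round 1 adds ΔG = £476 billion; each later round is MPC = 0.583 times the previous.
After 2 rounds: 476 + 277.508 = ΔG·(1 − c^2)/(1 − c) = 476 × (1 − 0.339889)/0.417 ≈ £754 billion.

£754 billion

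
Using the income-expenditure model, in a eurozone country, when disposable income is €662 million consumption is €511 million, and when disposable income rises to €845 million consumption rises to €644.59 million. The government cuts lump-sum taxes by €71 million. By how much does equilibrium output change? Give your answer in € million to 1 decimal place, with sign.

+€192.0 million

MPC = ΔC/ΔYd = (644.59 − 511)/(845 − 662) = 133.59/183 = 0.73.
A lump-sum tax change of −€71 million shifts disposable income by +€71 million; first-round consumption changes by −c × ΔT = −0.73 × (−€71 million) = +€51.83 million.
Expenditure multiplier = 1/(1 − MPC) = 1/(1 − 0.73) = 1/0.27 ≈ 3.704.
The tax multiplier is −c × k ≈ −2.704, so ΔY = k × (−c·ΔT) = (+€51.83 million) / 0.27 ≈ +€192 million.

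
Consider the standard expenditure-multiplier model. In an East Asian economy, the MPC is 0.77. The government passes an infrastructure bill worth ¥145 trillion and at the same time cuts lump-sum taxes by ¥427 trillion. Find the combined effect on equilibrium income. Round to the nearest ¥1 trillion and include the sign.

Expenditure multiplier = 1/(1 − MPC) = 1/(1 − 0.77) = 1/0.23 ≈ 4.348.
ΔG contributes k·ΔG = (+¥145 trillion) / 0.23 ≈ +¥630.4 trillion.
ΔT of −¥427 trillion changes first-round spending by −c·ΔT = +¥328.79 trillion, contributing k·(−c·ΔT) = (+¥328.79 trillion) / 0.23 ≈ +¥1,429.5 trillion.
Net ΔY = k(ΔG − c·ΔT) = (+¥473.79 trillion) / 0.23 ≈ +¥2,060 trillion.

+¥2,060 trillion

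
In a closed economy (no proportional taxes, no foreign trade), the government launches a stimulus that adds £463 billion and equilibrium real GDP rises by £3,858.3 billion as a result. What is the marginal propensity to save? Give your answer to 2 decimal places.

0.12

Implied spending multiplier k = ΔY/ΔG = 3,858.3/463 ≈ 8.3333.
Since k = 1/(1 − MPC), MPC = 1 − 1/k = 1 − ΔG/ΔY = 1 − 463/3,858.3 ≈ 0.88.
MPS = 1 − MPC = 0.12.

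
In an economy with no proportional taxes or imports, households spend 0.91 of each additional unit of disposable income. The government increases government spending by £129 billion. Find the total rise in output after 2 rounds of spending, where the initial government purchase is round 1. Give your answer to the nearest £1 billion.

Round 1 adds ΔG = £129 billion; each later round is MPC = 0.91 times the previous.
After 2 rounds: 129 + 117.39 = ΔG·(1 − c^2)/(1 − c) = 129 × (1 − 0.8281)/0.09 ≈ £246 billion.

£246 billion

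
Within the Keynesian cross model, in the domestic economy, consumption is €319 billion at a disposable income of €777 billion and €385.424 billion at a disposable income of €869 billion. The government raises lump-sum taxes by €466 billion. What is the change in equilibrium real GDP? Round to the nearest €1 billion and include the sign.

−€1,210 billion

MPC = ΔC/ΔYd = (385.424 − 319)/(869 − 777) = 66.424/92 = 0.722.
A lump-sum tax change of +€466 billion shifts disposable income by −€466 billion; first-round consumption changes by −c × ΔT = −0.722 × (+€466 billion) = −€336.452 billion.
Expenditure multiplier = 1/(1 − MPC) = 1/(1 − 0.722) = 1/0.278 ≈ 3.597.
The tax multiplier is −c × k ≈ −2.597, so ΔY = k × (−c·ΔT) = (−€336.452 billion) / 0.278 ≈ −€1,210 billion.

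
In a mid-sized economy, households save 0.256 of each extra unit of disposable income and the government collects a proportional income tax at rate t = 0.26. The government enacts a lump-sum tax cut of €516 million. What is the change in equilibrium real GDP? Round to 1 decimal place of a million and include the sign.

+€854.2 million

MPC = 1 − MPS = 1 − 0.256 = 0.744.
A lump-sum tax change of −€516 million shifts disposable income by +€516 million; first-round consumption changes by −c × ΔT = −0.744 × (−€516 million) = +€383.904 million.
Expenditure multiplier = 1/(1 − c(1−t)) = 1/(1 − 0.744×0.74) = 1/0.44944 ≈ 2.225.
The tax multiplier is −c × k ≈ −1.655, so ΔY = k × (−c·ΔT) = (+€383.904 million) / 0.44944 ≈ +€854.2 million.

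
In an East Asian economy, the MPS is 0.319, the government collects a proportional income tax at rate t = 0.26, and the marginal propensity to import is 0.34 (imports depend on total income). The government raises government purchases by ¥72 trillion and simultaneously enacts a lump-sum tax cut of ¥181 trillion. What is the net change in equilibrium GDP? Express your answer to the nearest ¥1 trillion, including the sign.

+¥234 trillion

MPC = 1 − MPS = 1 − 0.319 = 0.681.
Expenditure multiplier = 1/(1 − c(1−t) + m) = 1/(1 − 0.681×0.74 + 0.34) = 1/0.83606 ≈ 1.196.
ΔG contributes k·ΔG = (+¥72 trillion) / 0.83606 ≈ +¥86.1 trillion.
ΔT of −¥181 trillion changes first-round spending by −c·ΔT = +¥123.261 trillion, contributing k·(−c·ΔT) = (+¥123.261 trillion) / 0.83606 ≈ +¥147.4 trillion.
Net ΔY = k(ΔG − c·ΔT) = (+¥195.261 trillion) / 0.83606 ≈ +¥234 trillion.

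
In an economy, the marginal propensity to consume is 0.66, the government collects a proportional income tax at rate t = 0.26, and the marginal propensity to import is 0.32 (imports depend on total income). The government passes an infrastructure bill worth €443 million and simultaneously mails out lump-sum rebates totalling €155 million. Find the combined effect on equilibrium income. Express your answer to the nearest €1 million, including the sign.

+€656 million

Expenditure multiplier = 1/(1 − c(1−t) + m) = 1/(1 − 0.66×0.74 + 0.32) = 1/0.8316 ≈ 1.203.
ΔG contributes k·ΔG = (+€443 million) / 0.8316 ≈ +€532.7 million.
ΔT of −€155 million changes first-round spending by −c·ΔT = +€102.3 million, contributing k·(−c·ΔT) = (+€102.3 million) / 0.8316 ≈ +€123 million.
Net ΔY = k(ΔG − c·ΔT) = (+€545.3 million) / 0.8316 ≈ +€656 million.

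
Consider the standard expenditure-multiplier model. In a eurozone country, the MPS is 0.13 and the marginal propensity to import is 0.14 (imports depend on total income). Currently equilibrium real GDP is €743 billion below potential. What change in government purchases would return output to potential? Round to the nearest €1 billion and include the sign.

MPC = 1 − MPS = 1 − 0.13 = 0.87.
Spending multiplier = 1/(1 − c + m) = 1/(1 − 0.87 + 0.14) = 1/0.27 ≈ 3.704.
Need ΔY = +€743 billion, so ΔG = ΔY/k = (+€743 billion) × 0.27 ≈ +€201 billion.
The government should increase government purchases by €201 billion.

+€201 billion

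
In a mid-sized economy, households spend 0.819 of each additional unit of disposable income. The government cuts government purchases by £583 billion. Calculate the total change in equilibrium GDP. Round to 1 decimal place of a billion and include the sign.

−£3,221.0 billion

Expenditure multiplier = 1/(1 − MPC) = 1/(1 − 0.819) = 1/0.181 ≈ 5.525.
ΔY = k × ΔG = (−£583 billion) / 0.181 ≈ −£3,221 billion.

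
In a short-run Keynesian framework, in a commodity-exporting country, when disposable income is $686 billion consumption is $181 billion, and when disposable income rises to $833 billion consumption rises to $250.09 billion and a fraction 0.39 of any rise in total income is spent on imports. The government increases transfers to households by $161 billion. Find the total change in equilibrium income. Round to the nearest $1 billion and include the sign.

MPC = ΔC/ΔYd = (250.09 − 181)/(833 − 686) = 69.09/147 = 0.47.
The transfer change shifts disposable income by +$161 billion, so first-round consumption changes by c·ΔTR = 0.47 × (+$161 billion) = +$75.67 billion.
Expenditure multiplier = 1/(1 − c + m) = 1/(1 − 0.47 + 0.39) = 1/0.92 ≈ 1.087.
The transfer multiplier is c × k ≈ 0.511, so ΔY = k × (c·ΔTR) = (+$75.67 billion) / 0.92 ≈ +$82 billion.

+$82 billion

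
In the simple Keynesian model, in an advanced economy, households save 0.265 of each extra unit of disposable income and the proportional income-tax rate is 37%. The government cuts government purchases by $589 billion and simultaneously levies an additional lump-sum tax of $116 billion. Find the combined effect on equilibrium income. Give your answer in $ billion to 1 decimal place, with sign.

MPC = 1 − MPS = 1 − 0.265 = 0.735.
Expenditure multiplier = 1/(1 − c(1−t)) = 1/(1 − 0.735×0.63) = 1/0.53695 ≈ 1.862.
ΔG contributes k·ΔG = (−$589 billion) / 0.53695 ≈ −$1,096.9 billion.
ΔT of +$116 billion changes first-round spending by −c·ΔT = −$85.26 billion, contributing k·(−c·ΔT) = (−$85.26 billion) / 0.53695 ≈ −$158.8 billion.
Net ΔY = k(ΔG − c·ΔT) = (−$674.26 billion) / 0.53695 ≈ −$1,255.7 billion.

−$1,255.7 billion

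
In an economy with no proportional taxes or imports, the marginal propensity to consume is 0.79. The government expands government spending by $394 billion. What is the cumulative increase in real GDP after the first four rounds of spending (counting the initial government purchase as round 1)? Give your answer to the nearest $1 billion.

$1,145 billion

Round 1 adds ΔG = $394 billion; each later round is MPC = 0.79 times the previous.
After 4 rounds: 394 + 311.26 + 245.8954 + 194.257366 = ΔG·(1 − c^4)/(1 − c) = 394 × (1 − 0.38950081)/0.21 ≈ $1,145 billion.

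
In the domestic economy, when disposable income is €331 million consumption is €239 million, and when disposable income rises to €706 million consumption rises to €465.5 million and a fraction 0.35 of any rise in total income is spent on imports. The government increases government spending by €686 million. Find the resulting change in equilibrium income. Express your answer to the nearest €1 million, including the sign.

+€920 million

MPC = ΔC/ΔYd = (465.5 − 239)/(706 − 331) = 226.5/375 = 0.604.
Expenditure multiplier = 1/(1 − c + m) = 1/(1 − 0.604 + 0.35) = 1/0.746 ≈ 1.34.
ΔY = k × ΔG = (+€686 million) / 0.746 ≈ +€920 million.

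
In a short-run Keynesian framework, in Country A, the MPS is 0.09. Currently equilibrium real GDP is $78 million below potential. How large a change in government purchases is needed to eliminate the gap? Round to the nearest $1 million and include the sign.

MPC = 1 − MPS = 1 − 0.09 = 0.91.
Spending multiplier = 1/(1 − MPC) = 1/(1 − 0.91) = 1/0.09 ≈ 11.111.
Need ΔY = +$78 million, so ΔG = ΔY/k = (+$78 million) × 0.09 ≈ +$7 million.
The government should increase government purchases by $7 million.

+$7 million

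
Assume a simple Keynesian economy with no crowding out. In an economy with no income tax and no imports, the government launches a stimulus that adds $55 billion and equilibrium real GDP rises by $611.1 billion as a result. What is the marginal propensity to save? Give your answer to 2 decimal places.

Implied spending multiplier k = ΔY/ΔG = 611.1/55 ≈ 11.1109.
Since k = 1/(1 − MPC), MPC = 1 − 1/k = 1 − ΔG/ΔY = 1 − 55/611.1 ≈ 0.91.
MPS = 1 − MPC = 0.09.

0.09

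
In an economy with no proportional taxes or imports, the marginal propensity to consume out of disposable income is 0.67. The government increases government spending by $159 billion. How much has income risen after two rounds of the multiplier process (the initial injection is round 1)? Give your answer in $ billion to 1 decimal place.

$265.5 billion

Round 1 adds ΔG = $159 billion; each later round is MPC = 0.67 times the previous.
After 2 rounds: 159 + 106.53 = ΔG·(1 − c^2)/(1 − c) = 159 × (1 − 0.4489)/0.33 ≈ $265.5 billion.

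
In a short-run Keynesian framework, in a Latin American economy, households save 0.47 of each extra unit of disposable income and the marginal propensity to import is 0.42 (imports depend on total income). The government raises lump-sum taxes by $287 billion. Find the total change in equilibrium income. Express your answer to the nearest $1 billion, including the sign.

MPC = 1 − MPS = 1 − 0.47 = 0.53.
A lump-sum tax change of +$287 billion shifts disposable income by −$287 billion; first-round consumption changes by −c × ΔT = −0.53 × (+$287 billion) = −$152.11 billion.
Expenditure multiplier = 1/(1 − c + m) = 1/(1 − 0.53 + 0.42) = 1/0.89 ≈ 1.124.
The tax multiplier is −c × k ≈ −0.596, so ΔY = k × (−c·ΔT) = (−$152.11 billion) / 0.89 ≈ −$171 billion.

−$171 billion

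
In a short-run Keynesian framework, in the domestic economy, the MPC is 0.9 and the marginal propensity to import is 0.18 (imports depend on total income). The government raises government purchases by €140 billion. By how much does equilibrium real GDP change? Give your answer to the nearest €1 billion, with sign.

Expenditure multiplier = 1/(1 − c + m) = 1/(1 − 0.9 + 0.18) = 1/0.28 ≈ 3.571.
ΔY = k × ΔG = (+€140 billion) / 0.28 = +€500 billion.

+€500 billion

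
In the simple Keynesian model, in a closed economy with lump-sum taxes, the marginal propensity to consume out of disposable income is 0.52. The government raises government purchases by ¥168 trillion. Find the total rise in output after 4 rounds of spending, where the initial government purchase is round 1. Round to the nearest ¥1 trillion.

Round 1 adds ΔG = ¥168 trillion; each later round is MPC = 0.52 times the previous.
After 4 rounds: 168 + 87.36 + 45.4272 + 23.622144 = ΔG·(1 − c^4)/(1 − c) = 168 × (1 − 0.07311616)/0.48 ≈ ¥324 trillion.

¥324 trillion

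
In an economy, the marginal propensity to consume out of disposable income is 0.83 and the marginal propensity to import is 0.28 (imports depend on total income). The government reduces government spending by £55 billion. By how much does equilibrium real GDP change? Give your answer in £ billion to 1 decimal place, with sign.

−£122.2 billion

Expenditure multiplier = 1/(1 − c + m) = 1/(1 − 0.83 + 0.28) = 1/0.45 ≈ 2.222.
ΔY = k × ΔG = (−£55 billion) / 0.45 ≈ −£122.2 billion.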